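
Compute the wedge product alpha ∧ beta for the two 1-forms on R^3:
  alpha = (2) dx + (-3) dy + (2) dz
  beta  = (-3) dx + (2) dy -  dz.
alpha ∧ beta = (-5) dx ∧ dy + (4) dx ∧ dz + (-1) dy ∧ dz

Distribute the wedge, using dx_i ∧ dx_j = -dx_j ∧ dx_i and dx_i ∧ dx_i = 0. For each pair (i, j) with i < j, the coefficient of dx_i ∧ dx_j in alpha ∧ beta is (alpha_i * beta_j - alpha_j * beta_i). Collecting: alpha ∧ beta = (-5) dx ∧ dy + (4) dx ∧ dz + (-1) dy ∧ dz.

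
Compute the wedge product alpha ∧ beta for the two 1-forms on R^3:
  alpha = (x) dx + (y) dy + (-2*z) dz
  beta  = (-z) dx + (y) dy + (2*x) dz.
alpha ∧ beta = (y*(x + z)) dx ∧ dy + (2*x^2 - 2*z^2) dx ∧ dz + (2*y*(x + z)) dy ∧ dz

Distribute the wedge, using dx_i ∧ dx_j = -dx_j ∧ dx_i and dx_i ∧ dx_i = 0. For each pair (i, j) with i < j, the coefficient of dx_i ∧ dx_j in alpha ∧ beta is (alpha_i * beta_j - alpha_j * beta_i). Collecting: alpha ∧ beta = (y*(x + z)) dx ∧ dy + (2*x^2 - 2*z^2) dx ∧ dz + (2*y*(x + z)) dy ∧ dz.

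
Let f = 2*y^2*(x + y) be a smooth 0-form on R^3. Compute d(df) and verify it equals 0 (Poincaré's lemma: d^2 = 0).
d(df) = 0

Step 1: df = sum_i (∂f/∂x_i) dx_i = (2*y^2) dx + (2*y*(2*x + 3*y)) dy + (0) dz.
Step 2: Apply d again. Using the 1-form formula, the coefficient of dx ∧ dy in d(df) is ∂^2 f/∂x ∂y - ∂^2 f/∂y ∂x = (4*y) - (4*y) = 0 (equality of mixed partials for smooth f).
Similarly for dx ∧ dz and dy ∧ dz — all coefficients vanish. So d(df) = 0.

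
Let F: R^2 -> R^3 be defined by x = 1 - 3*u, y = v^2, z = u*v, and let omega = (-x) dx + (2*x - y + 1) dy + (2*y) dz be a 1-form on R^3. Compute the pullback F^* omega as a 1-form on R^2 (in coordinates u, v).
F^* omega = (-9*u + 2*v^3 + 3) du + (2*v*(u*v - 6*u - v^2 + 3)) dv

Using F^*(f dg) = (f ∘ F) d(g ∘ F), substitute each coordinate x_i by F_i(u, v) in f_i, and replace dx_i by d F_i = (∂F_i/∂u) du + (∂F_i/∂v) dv.
  For the x component: f_1(F) = 3*u - 1; d F_1 = (-3) du + (0) dv
  For the y component: f_2(F) = -6*u - v^2 + 3; d F_2 = (0) du + (2*v) dv
  For the z component: f_3(F) = 2*v^2; d F_3 = (v) du + (u) dv
Combining and collecting du, dv coefficients:
  coeff of du: -9*u + 2*v^3 + 3
  coeff of dv: 2*v*(u*v - 6*u - v^2 + 3)
F^* omega = (-9*u + 2*v^3 + 3) du + (2*v*(u*v - 6*u - v^2 + 3)) dv.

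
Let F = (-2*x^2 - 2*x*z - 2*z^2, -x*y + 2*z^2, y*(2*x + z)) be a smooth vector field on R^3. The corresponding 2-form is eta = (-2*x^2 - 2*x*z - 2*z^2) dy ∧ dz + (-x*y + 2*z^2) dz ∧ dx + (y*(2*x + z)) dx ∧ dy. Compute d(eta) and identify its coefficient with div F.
d(eta) = (-5*x + y - 2*z) dx ∧ dy ∧ dz; div F = -5*x + y - 2*z

For a 2-form in R^3 of the form above, applying d gives a 3-form with coefficient ∂P/∂x + ∂Q/∂y + ∂R/∂z:
  ∂P/∂x = -4*x - 2*z
  ∂Q/∂y = -x
  ∂R/∂z = y
Sum = -5*x + y - 2*z, which is exactly div F.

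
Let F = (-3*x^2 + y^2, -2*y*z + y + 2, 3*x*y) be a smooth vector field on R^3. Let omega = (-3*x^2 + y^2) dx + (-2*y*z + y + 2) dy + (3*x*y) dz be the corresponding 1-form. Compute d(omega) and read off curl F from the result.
d(omega) = (3*x + 2*y) dy ∧ dz + (-3*y) dz ∧ dx + (-2*y) dx ∧ dy; curl F = (3*x + 2*y, -3*y, -2*y)

d omega = sum_{i<j} (∂f_j/∂x_i - ∂f_i/∂x_j) dx_i ∧ dx_j. Under the identification (dy ∧ dz, dz ∧ dx, dx ∧ dy) ↔ (e_x, e_y, e_z), the coefficients are exactly the components of curl F. Compute:
  ∂R/∂y - ∂Q/∂z = (3*x) - (-2*y) = 3*x + 2*y
  ∂P/∂z - ∂R/∂x = (0) - (3*y) = -3*y
  ∂Q/∂x - ∂P/∂y = (0) - (2*y) = -2*y.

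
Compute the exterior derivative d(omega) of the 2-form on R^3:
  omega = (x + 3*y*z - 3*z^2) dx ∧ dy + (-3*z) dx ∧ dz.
d(omega) = (3*y - 6*z) dx ∧ dy ∧ dz

For a 2-form omega = sum_{i<j} g_{ij} dx_i ∧ dx_j, the exterior derivative is
  d(omega) = sum_{i<j} d(g_{ij}) ∧ dx_i ∧ dx_j = sum_{i<j, k} (∂g_{ij}/∂x_k) dx_k ∧ dx_i ∧ dx_j.
Expand each term, using dx_k ∧ dx_i ∧ dx_j = sgn(permutation) dx_{(a)} ∧ dx_{(b)} ∧ dx_{(c)} with (a < b < c) sorted:
  d(x + 3*y*z - 3*z^2) includes (∂/∂z)(x + 3*y*z - 3*z^2) dz = (3*y - 6*z) dz, which multiplied by dx ∧ dy gives (3*y - 6*z) dx ∧ dy ∧ dz
Collecting like 3-forms: d(omega) = (3*y - 6*z) dx ∧ dy ∧ dz.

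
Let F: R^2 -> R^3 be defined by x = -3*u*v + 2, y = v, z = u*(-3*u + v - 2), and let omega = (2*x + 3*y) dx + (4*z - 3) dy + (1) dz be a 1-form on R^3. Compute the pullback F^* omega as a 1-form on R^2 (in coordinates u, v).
F^* omega = (18*u*v^2 - 6*u - 9*v^2 - 11*v - 2) du + (18*u^2*v - 12*u^2 - 5*u*v - 19*u - 3) dv

Using F^*(f dg) = (f ∘ F) d(g ∘ F), substitute each coordinate x_i by F_i(u, v) in f_i, and replace dx_i by d F_i = (∂F_i/∂u) du + (∂F_i/∂v) dv.
  For the x component: f_1(F) = -6*u*v + 3*v + 4; d F_1 = (-3*v) du + (-3*u) dv
  For the y component: f_2(F) = -12*u^2 + 4*u*v - 8*u - 3; d F_2 = (0) du + (1) dv
  For the z component: f_3(F) = 1; d F_3 = (-6*u + v - 2) du + (u) dv
Combining and collecting du, dv coefficients:
  coeff of du: 18*u*v^2 - 6*u - 9*v^2 - 11*v - 2
  coeff of dv: 18*u^2*v - 12*u^2 - 5*u*v - 19*u - 3
F^* omega = (18*u*v^2 - 6*u - 9*v^2 - 11*v - 2) du + (18*u^2*v - 12*u^2 - 5*u*v - 19*u - 3) dv.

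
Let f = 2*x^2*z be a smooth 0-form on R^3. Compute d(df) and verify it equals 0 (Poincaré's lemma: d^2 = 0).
d(df) = 0

Step 1: df = sum_i (∂f/∂x_i) dx_i = (4*x*z) dx + (0) dy + (2*x^2) dz.
Step 2: Apply d again. Using the 1-form formula, the coefficient of dx ∧ dy in d(df) is ∂^2 f/∂x ∂y - ∂^2 f/∂y ∂x = (0) - (0) = 0 (equality of mixed partials for smooth f).
Similarly for dx ∧ dz and dy ∧ dz — all coefficients vanish. So d(df) = 0.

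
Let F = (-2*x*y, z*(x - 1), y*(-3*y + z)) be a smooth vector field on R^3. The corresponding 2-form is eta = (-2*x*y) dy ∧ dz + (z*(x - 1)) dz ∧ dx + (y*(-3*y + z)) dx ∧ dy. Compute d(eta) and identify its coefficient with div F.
d(eta) = (-y) dx ∧ dy ∧ dz; div F = -y

For a 2-form in R^3 of the form above, applying d gives a 3-form with coefficient ∂P/∂x + ∂Q/∂y + ∂R/∂z:
  ∂P/∂x = -2*y
  ∂Q/∂y = 0
  ∂R/∂z = y
Sum = -y, which is exactly div F.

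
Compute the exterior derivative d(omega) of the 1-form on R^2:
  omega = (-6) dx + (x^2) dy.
d(omega) = (2*x) dx ∧ dy

For a 1-form omega = sum_i f_i dx_i, the exterior derivative is
  d(omega) = sum_{i < j} (∂f_j/∂x_i - ∂f_i/∂x_j) dx_i ∧ dx_j.
  coefficient of dx ∧ dy: ∂f_2/∂x - ∂f_1/∂y = ∂(x^2)/∂x - ∂(-6)/∂y = 2*x
Assembling: d(omega) = (2*x) dx ∧ dy.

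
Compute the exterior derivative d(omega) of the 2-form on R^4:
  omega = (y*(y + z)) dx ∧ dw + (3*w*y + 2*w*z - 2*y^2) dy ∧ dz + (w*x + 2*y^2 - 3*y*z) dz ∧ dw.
d(omega) = (-2*y - z) dx ∧ dy ∧ dw + (w - y) dx ∧ dz ∧ dw + (7*y - z) dy ∧ dz ∧ dw

For a 2-form omega = sum_{i<j} g_{ij} dx_i ∧ dx_j, the exterior derivative is
  d(omega) = sum_{i<j} d(g_{ij}) ∧ dx_i ∧ dx_j = sum_{i<j, k} (∂g_{ij}/∂x_k) dx_k ∧ dx_i ∧ dx_j.
Expand each term, using dx_k ∧ dx_i ∧ dx_j = sgn(permutation) dx_{(a)} ∧ dx_{(b)} ∧ dx_{(c)} with (a < b < c) sorted:
  d(y*(y + z)) includes (∂/∂y)(y*(y + z)) dy = (2*y + z) dy, which multiplied by dx ∧ dw gives (-2*y - z) dx ∧ dy ∧ dw
  d(y*(y + z)) includes (∂/∂z)(y*(y + z)) dz = (y) dz, which multiplied by dx ∧ dw gives (-y) dx ∧ dz ∧ dw
  d(3*w*y + 2*w*z - 2*y^2) includes (∂/∂w)(3*w*y + 2*w*z - 2*y^2) dw = (3*y + 2*z) dw, which multiplied by dy ∧ dz gives (3*y + 2*z) dy ∧ dz ∧ dw
  d(w*x + 2*y^2 - 3*y*z) includes (∂/∂x)(w*x + 2*y^2 - 3*y*z) dx = (w) dx, which multiplied by dz ∧ dw gives (w) dx ∧ dz ∧ dw
  d(w*x + 2*y^2 - 3*y*z) includes (∂/∂y)(w*x + 2*y^2 - 3*y*z) dy = (4*y - 3*z) dy, which multiplied by dz ∧ dw gives (4*y - 3*z) dy ∧ dz ∧ dw
Collecting like 3-forms: d(omega) = (-2*y - z) dx ∧ dy ∧ dw + (w - y) dx ∧ dz ∧ dw + (7*y - z) dy ∧ dz ∧ dw.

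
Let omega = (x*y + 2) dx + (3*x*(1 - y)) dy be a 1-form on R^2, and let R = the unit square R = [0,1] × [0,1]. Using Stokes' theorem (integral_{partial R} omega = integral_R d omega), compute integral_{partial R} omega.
integral_(partial R) omega = 1

Stokes: integral_partial_R omega = integral_R d omega with d omega = (∂Q/∂x - ∂P/∂y) dx ∧ dy.
  ∂Q/∂x = 3 - 3*y
  ∂P/∂y = x
  integrand = ∂Q/∂x - ∂P/∂y = -x - 3*y + 3.
Integrating over R: integral_0^1 integral_0^1 (-x - 3*y + 3) dx dy = 1.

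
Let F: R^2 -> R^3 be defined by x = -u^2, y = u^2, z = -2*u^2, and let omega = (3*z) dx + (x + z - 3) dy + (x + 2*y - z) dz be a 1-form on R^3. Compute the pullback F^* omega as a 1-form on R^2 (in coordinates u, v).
F^* omega = (6*u*(-u^2 - 1)) du

Using F^*(f dg) = (f ∘ F) d(g ∘ F), substitute each coordinate x_i by F_i(u, v) in f_i, and replace dx_i by d F_i = (∂F_i/∂u) du + (∂F_i/∂v) dv.
  For the x component: f_1(F) = -6*u^2; d F_1 = (-2*u) du + (0) dv
  For the y component: f_2(F) = -3*u^2 - 3; d F_2 = (2*u) du + (0) dv
  For the z component: f_3(F) = 3*u^2; d F_3 = (-4*u) du + (0) dv
Combining and collecting du, dv coefficients:
  coeff of du: 6*u*(-u^2 - 1)
  coeff of dv: 0
F^* omega = (6*u*(-u^2 - 1)) du.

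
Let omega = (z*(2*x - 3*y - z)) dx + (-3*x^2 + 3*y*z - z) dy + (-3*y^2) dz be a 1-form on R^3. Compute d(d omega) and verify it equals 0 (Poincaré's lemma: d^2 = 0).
d(d omega) = 0

Step 1: d omega = sum_{i<j} (∂f_j/∂x_i - ∂f_i/∂x_j) dx_i ∧ dx_j:
  coeff of dx ∧ dy: -6*x + 3*z
  coeff of dx ∧ dz: -2*x + 3*y + 2*z
  coeff of dy ∧ dz: 1 - 9*y
Step 2: Apply d again to each 2-form coefficient. The only possible 3-form in R^3 is dx ∧ dy ∧ dz, with coefficient
  ∂(coeff of dy∧dz)/∂x - ∂(coeff of dx∧dz)/∂y + ∂(coeff of dx∧dy)/∂z
  = ∂/∂x (1 - 9*y) - ∂/∂y (-2*x + 3*y + 2*z) + ∂/∂z (-6*x + 3*z).
Each of these terms simplifies to sums of mixed partials that cancel in pairs. The result is 0 (by equality of mixed partials for smooth functions — Schwarz / Clairaut).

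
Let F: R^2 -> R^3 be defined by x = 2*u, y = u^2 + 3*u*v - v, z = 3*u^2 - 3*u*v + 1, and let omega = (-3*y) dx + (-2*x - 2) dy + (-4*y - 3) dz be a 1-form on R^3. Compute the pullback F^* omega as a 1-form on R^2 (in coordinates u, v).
F^* omega = (-24*u^3 - 60*u^2*v - 14*u^2 + 36*u*v^2 - 6*u*v - 22*u - 12*v^2 + 9*v) du + (12*u^3 + 36*u^2*v - 12*u^2 - 12*u*v + 7*u + 2) dv

Using F^*(f dg) = (f ∘ F) d(g ∘ F), substitute each coordinate x_i by F_i(u, v) in f_i, and replace dx_i by d F_i = (∂F_i/∂u) du + (∂F_i/∂v) dv.
  For the x component: f_1(F) = -3*u^2 - 9*u*v + 3*v; d F_1 = (2) du + (0) dv
  For the y component: f_2(F) = -4*u - 2; d F_2 = (2*u + 3*v) du + (3*u - 1) dv
  For the z component: f_3(F) = -4*u^2 - 12*u*v + 4*v - 3; d F_3 = (6*u - 3*v) du + (-3*u) dv
Combining and collecting du, dv coefficients:
  coeff of du: -24*u^3 - 60*u^2*v - 14*u^2 + 36*u*v^2 - 6*u*v - 22*u - 12*v^2 + 9*v
  coeff of dv: 12*u^3 + 36*u^2*v - 12*u^2 - 12*u*v + 7*u + 2
F^* omega = (-24*u^3 - 60*u^2*v - 14*u^2 + 36*u*v^2 - 6*u*v - 22*u - 12*v^2 + 9*v) du + (12*u^3 + 36*u^2*v - 12*u^2 - 12*u*v + 7*u + 2) dv.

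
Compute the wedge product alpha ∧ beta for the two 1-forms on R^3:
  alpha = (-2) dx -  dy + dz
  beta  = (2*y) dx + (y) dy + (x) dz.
alpha ∧ beta = (-2*x - 2*y) dx ∧ dz + (-x - y) dy ∧ dz

Distribute the wedge, using dx_i ∧ dx_j = -dx_j ∧ dx_i and dx_i ∧ dx_i = 0. For each pair (i, j) with i < j, the coefficient of dx_i ∧ dx_j in alpha ∧ beta is (alpha_i * beta_j - alpha_j * beta_i). Collecting: alpha ∧ beta = (-2*x - 2*y) dx ∧ dz + (-x - y) dy ∧ dz.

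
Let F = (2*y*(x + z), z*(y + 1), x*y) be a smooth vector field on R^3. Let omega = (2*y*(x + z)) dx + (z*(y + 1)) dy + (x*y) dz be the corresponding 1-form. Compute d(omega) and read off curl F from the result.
d(omega) = (x - y - 1) dy ∧ dz + (y) dz ∧ dx + (-2*x - 2*z) dx ∧ dy; curl F = (x - y - 1, y, -2*x - 2*z)

d omega = sum_{i<j} (∂f_j/∂x_i - ∂f_i/∂x_j) dx_i ∧ dx_j. Under the identification (dy ∧ dz, dz ∧ dx, dx ∧ dy) ↔ (e_x, e_y, e_z), the coefficients are exactly the components of curl F. Compute:
  ∂R/∂y - ∂Q/∂z = (x) - (y + 1) = x - y - 1
  ∂P/∂z - ∂R/∂x = (2*y) - (y) = y
  ∂Q/∂x - ∂P/∂y = (0) - (2*x + 2*z) = -2*x - 2*z.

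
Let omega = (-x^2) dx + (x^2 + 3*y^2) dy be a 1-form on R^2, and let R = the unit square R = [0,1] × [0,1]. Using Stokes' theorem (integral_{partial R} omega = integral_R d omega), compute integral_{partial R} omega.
integral_(partial R) omega = 1

Stokes: integral_partial_R omega = integral_R d omega with d omega = (∂Q/∂x - ∂P/∂y) dx ∧ dy.
  ∂Q/∂x = 2*x
  ∂P/∂y = 0
  integrand = ∂Q/∂x - ∂P/∂y = 2*x.
Integrating over R: integral_0^1 integral_0^1 (2*x) dx dy = 1.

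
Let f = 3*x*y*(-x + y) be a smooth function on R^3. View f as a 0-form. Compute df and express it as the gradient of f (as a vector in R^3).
df = (3*y*(-2*x + y)) dx + (3*x*(-x + 2*y)) dy + (0) dz; grad f = (3*y*(-2*x + y), 3*x*(-x + 2*y), 0)

For a 0-form f, d f = (∂f/∂x) dx + (∂f/∂y) dy + (∂f/∂z) dz. The components of the vector representation are exactly the entries of grad f in Cartesian coordinates:
  ∂f/∂x = 3*y*(-2*x + y)
  ∂f/∂y = 3*x*(-x + 2*y)
  ∂f/∂z = 0.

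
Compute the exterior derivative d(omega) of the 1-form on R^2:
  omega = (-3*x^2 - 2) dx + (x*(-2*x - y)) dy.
d(omega) = (-4*x - y) dx ∧ dy

For a 1-form omega = sum_i f_i dx_i, the exterior derivative is
  d(omega) = sum_{i < j} (∂f_j/∂x_i - ∂f_i/∂x_j) dx_i ∧ dx_j.
  coefficient of dx ∧ dy: ∂f_2/∂x - ∂f_1/∂y = ∂(x*(-2*x - y))/∂x - ∂(-3*x^2 - 2)/∂y = -4*x - y
Assembling: d(omega) = (-4*x - y) dx ∧ dy.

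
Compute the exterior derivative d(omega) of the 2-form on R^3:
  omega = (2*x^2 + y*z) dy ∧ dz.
d(omega) = (4*x) dx ∧ dy ∧ dz

For a 2-form omega = sum_{i<j} g_{ij} dx_i ∧ dx_j, the exterior derivative is
  d(omega) = sum_{i<j} d(g_{ij}) ∧ dx_i ∧ dx_j = sum_{i<j, k} (∂g_{ij}/∂x_k) dx_k ∧ dx_i ∧ dx_j.
Expand each term, using dx_k ∧ dx_i ∧ dx_j = sgn(permutation) dx_{(a)} ∧ dx_{(b)} ∧ dx_{(c)} with (a < b < c) sorted:
  d(2*x^2 + y*z) includes (∂/∂x)(2*x^2 + y*z) dx = (4*x) dx, which multiplied by dy ∧ dz gives (4*x) dx ∧ dy ∧ dz
Collecting like 3-forms: d(omega) = (4*x) dx ∧ dy ∧ dz.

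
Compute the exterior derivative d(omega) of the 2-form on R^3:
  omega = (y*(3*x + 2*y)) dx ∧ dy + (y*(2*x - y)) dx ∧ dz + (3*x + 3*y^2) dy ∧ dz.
d(omega) = (-2*x + 2*y + 3) dx ∧ dy ∧ dz

For a 2-form omega = sum_{i<j} g_{ij} dx_i ∧ dx_j, the exterior derivative is
  d(omega) = sum_{i<j} d(g_{ij}) ∧ dx_i ∧ dx_j = sum_{i<j, k} (∂g_{ij}/∂x_k) dx_k ∧ dx_i ∧ dx_j.
Expand each term, using dx_k ∧ dx_i ∧ dx_j = sgn(permutation) dx_{(a)} ∧ dx_{(b)} ∧ dx_{(c)} with (a < b < c) sorted:
  d(y*(2*x - y)) includes (∂/∂y)(y*(2*x - y)) dy = (2*x - 2*y) dy, which multiplied by dx ∧ dz gives (-2*x + 2*y) dx ∧ dy ∧ dz
  d(3*x + 3*y^2) includes (∂/∂x)(3*x + 3*y^2) dx = (3) dx, which multiplied by dy ∧ dz gives (3) dx ∧ dy ∧ dz
Collecting like 3-forms: d(omega) = (-2*x + 2*y + 3) dx ∧ dy ∧ dz.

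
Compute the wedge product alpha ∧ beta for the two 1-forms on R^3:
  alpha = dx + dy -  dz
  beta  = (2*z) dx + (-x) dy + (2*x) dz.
alpha ∧ beta = (-x - 2*z) dx ∧ dy + (2*x + 2*z) dx ∧ dz + (x) dy ∧ dz

Distribute the wedge, using dx_i ∧ dx_j = -dx_j ∧ dx_i and dx_i ∧ dx_i = 0. For each pair (i, j) with i < j, the coefficient of dx_i ∧ dx_j in alpha ∧ beta is (alpha_i * beta_j - alpha_j * beta_i). Collecting: alpha ∧ beta = (-x - 2*z) dx ∧ dy + (2*x + 2*z) dx ∧ dz + (x) dy ∧ dz.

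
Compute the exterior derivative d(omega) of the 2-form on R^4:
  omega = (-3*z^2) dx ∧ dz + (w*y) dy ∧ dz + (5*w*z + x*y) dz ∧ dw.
d(omega) = (x + y) dy ∧ dz ∧ dw + (y) dx ∧ dz ∧ dw

For a 2-form omega = sum_{i<j} g_{ij} dx_i ∧ dx_j, the exterior derivative is
  d(omega) = sum_{i<j} d(g_{ij}) ∧ dx_i ∧ dx_j = sum_{i<j, k} (∂g_{ij}/∂x_k) dx_k ∧ dx_i ∧ dx_j.
Expand each term, using dx_k ∧ dx_i ∧ dx_j = sgn(permutation) dx_{(a)} ∧ dx_{(b)} ∧ dx_{(c)} with (a < b < c) sorted:
  d(w*y) includes (∂/∂w)(w*y) dw = (y) dw, which multiplied by dy ∧ dz gives (y) dy ∧ dz ∧ dw
  d(5*w*z + x*y) includes (∂/∂x)(5*w*z + x*y) dx = (y) dx, which multiplied by dz ∧ dw gives (y) dx ∧ dz ∧ dw
  d(5*w*z + x*y) includes (∂/∂y)(5*w*z + x*y) dy = (x) dy, which multiplied by dz ∧ dw gives (x) dy ∧ dz ∧ dw
Collecting like 3-forms: d(omega) = (x + y) dy ∧ dz ∧ dw + (y) dx ∧ dz ∧ dw.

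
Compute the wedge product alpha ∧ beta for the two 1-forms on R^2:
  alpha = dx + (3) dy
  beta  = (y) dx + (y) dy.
alpha ∧ beta = (-2*y) dx ∧ dy

Distribute the wedge, using dx_i ∧ dx_j = -dx_j ∧ dx_i and dx_i ∧ dx_i = 0. For each pair (i, j) with i < j, the coefficient of dx_i ∧ dx_j in alpha ∧ beta is (alpha_i * beta_j - alpha_j * beta_i). Collecting: alpha ∧ beta = (-2*y) dx ∧ dy.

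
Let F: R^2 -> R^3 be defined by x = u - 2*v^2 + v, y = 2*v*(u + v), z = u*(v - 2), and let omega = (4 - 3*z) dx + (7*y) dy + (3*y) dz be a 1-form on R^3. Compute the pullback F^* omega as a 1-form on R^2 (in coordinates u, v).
F^* omega = (34*u*v^2 - 15*u*v + 6*u + 34*v^3 - 12*v^2 + 4) du + (34*u^2*v + 102*u*v^2 - 27*u*v + 6*u + 56*v^3 - 16*v + 4) dv

Using F^*(f dg) = (f ∘ F) d(g ∘ F), substitute each coordinate x_i by F_i(u, v) in f_i, and replace dx_i by d F_i = (∂F_i/∂u) du + (∂F_i/∂v) dv.
  For the x component: f_1(F) = -3*u*v + 6*u + 4; d F_1 = (1) du + (1 - 4*v) dv
  For the y component: f_2(F) = 14*v*(u + v); d F_2 = (2*v) du + (2*u + 4*v) dv
  For the z component: f_3(F) = 6*v*(u + v); d F_3 = (v - 2) du + (u) dv
Combining and collecting du, dv coefficients:
  coeff of du: 34*u*v^2 - 15*u*v + 6*u + 34*v^3 - 12*v^2 + 4
  coeff of dv: 34*u^2*v + 102*u*v^2 - 27*u*v + 6*u + 56*v^3 - 16*v + 4
F^* omega = (34*u*v^2 - 15*u*v + 6*u + 34*v^3 - 12*v^2 + 4) du + (34*u^2*v + 102*u*v^2 - 27*u*v + 6*u + 56*v^3 - 16*v + 4) dv.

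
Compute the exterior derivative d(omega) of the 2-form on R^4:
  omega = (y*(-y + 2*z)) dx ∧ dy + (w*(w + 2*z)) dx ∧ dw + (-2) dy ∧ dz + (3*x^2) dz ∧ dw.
d(omega) = (2*y) dx ∧ dy ∧ dz + (-2*w + 6*x) dx ∧ dz ∧ dw

For a 2-form omega = sum_{i<j} g_{ij} dx_i ∧ dx_j, the exterior derivative is
  d(omega) = sum_{i<j} d(g_{ij}) ∧ dx_i ∧ dx_j = sum_{i<j, k} (∂g_{ij}/∂x_k) dx_k ∧ dx_i ∧ dx_j.
Expand each term, using dx_k ∧ dx_i ∧ dx_j = sgn(permutation) dx_{(a)} ∧ dx_{(b)} ∧ dx_{(c)} with (a < b < c) sorted:
  d(y*(-y + 2*z)) includes (∂/∂z)(y*(-y + 2*z)) dz = (2*y) dz, which multiplied by dx ∧ dy gives (2*y) dx ∧ dy ∧ dz
  d(w*(w + 2*z)) includes (∂/∂z)(w*(w + 2*z)) dz = (2*w) dz, which multiplied by dx ∧ dw gives (-2*w) dx ∧ dz ∧ dw
  d(3*x^2) includes (∂/∂x)(3*x^2) dx = (6*x) dx, which multiplied by dz ∧ dw gives (6*x) dx ∧ dz ∧ dw
Collecting like 3-forms: d(omega) = (2*y) dx ∧ dy ∧ dz + (-2*w + 6*x) dx ∧ dz ∧ dw.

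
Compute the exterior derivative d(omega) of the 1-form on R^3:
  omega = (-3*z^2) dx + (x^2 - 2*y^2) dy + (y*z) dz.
d(omega) = (2*x) dx ∧ dy + (6*z) dx ∧ dz + (z) dy ∧ dz

For a 1-form omega = sum_i f_i dx_i, the exterior derivative is
  d(omega) = sum_{i < j} (∂f_j/∂x_i - ∂f_i/∂x_j) dx_i ∧ dx_j.
  coefficient of dx ∧ dy: ∂f_2/∂x - ∂f_1/∂y = ∂(x^2 - 2*y^2)/∂x - ∂(-3*z^2)/∂y = 2*x
  coefficient of dx ∧ dz: ∂f_3/∂x - ∂f_1/∂z = ∂(y*z)/∂x - ∂(-3*z^2)/∂z = 6*z
  coefficient of dy ∧ dz: ∂f_3/∂y - ∂f_2/∂z = ∂(y*z)/∂y - ∂(x^2 - 2*y^2)/∂z = z
Assembling: d(omega) = (2*x) dx ∧ dy + (6*z) dx ∧ dz + (z) dy ∧ dz.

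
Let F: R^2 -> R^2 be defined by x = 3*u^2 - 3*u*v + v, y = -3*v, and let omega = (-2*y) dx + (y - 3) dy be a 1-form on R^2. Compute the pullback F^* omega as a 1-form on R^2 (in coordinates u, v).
F^* omega = (18*v*(2*u - v)) du + (-18*u*v + 15*v + 9) dv

Using F^*(f dg) = (f ∘ F) d(g ∘ F), substitute each coordinate x_i by F_i(u, v) in f_i, and replace dx_i by d F_i = (∂F_i/∂u) du + (∂F_i/∂v) dv.
  For the x component: f_1(F) = 6*v; d F_1 = (6*u - 3*v) du + (1 - 3*u) dv
  For the y component: f_2(F) = -3*v - 3; d F_2 = (0) du + (-3) dv
Combining and collecting du, dv coefficients:
  coeff of du: 18*v*(2*u - v)
  coeff of dv: -18*u*v + 15*v + 9
F^* omega = (18*v*(2*u - v)) du + (-18*u*v + 15*v + 9) dv.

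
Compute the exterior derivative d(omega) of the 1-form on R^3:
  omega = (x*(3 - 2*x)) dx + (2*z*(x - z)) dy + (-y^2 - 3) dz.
d(omega) = (2*z) dx ∧ dy + (-2*x - 2*y + 4*z) dy ∧ dz

For a 1-form omega = sum_i f_i dx_i, the exterior derivative is
  d(omega) = sum_{i < j} (∂f_j/∂x_i - ∂f_i/∂x_j) dx_i ∧ dx_j.
  coefficient of dx ∧ dy: ∂f_2/∂x - ∂f_1/∂y = ∂(2*z*(x - z))/∂x - ∂(x*(3 - 2*x))/∂y = 2*z
  coefficient of dy ∧ dz: ∂f_3/∂y - ∂f_2/∂z = ∂(-y^2 - 3)/∂y - ∂(2*z*(x - z))/∂z = -2*x - 2*y + 4*z
Assembling: d(omega) = (2*z) dx ∧ dy + (-2*x - 2*y + 4*z) dy ∧ dz.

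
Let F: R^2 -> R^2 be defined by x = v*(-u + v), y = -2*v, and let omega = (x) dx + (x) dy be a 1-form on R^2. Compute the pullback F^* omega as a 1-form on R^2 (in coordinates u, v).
F^* omega = (v^2*(u - v)) du + (v*(u^2 - 3*u*v + 2*u + 2*v^2 - 2*v)) dv

Using F^*(f dg) = (f ∘ F) d(g ∘ F), substitute each coordinate x_i by F_i(u, v) in f_i, and replace dx_i by d F_i = (∂F_i/∂u) du + (∂F_i/∂v) dv.
  For the x component: f_1(F) = v*(-u + v); d F_1 = (-v) du + (-u + 2*v) dv
  For the y component: f_2(F) = v*(-u + v); d F_2 = (0) du + (-2) dv
Combining and collecting du, dv coefficients:
  coeff of du: v^2*(u - v)
  coeff of dv: v*(u^2 - 3*u*v + 2*u + 2*v^2 - 2*v)
F^* omega = (v^2*(u - v)) du + (v*(u^2 - 3*u*v + 2*u + 2*v^2 - 2*v)) dv.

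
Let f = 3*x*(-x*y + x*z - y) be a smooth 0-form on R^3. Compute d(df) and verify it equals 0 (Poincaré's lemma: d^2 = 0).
d(df) = 0

Step 1: df = sum_i (∂f/∂x_i) dx_i = (-6*x*y + 6*x*z - 3*y) dx + (3*x*(-x - 1)) dy + (3*x^2) dz.
Step 2: Apply d again. Using the 1-form formula, the coefficient of dx ∧ dy in d(df) is ∂^2 f/∂x ∂y - ∂^2 f/∂y ∂x = (-6*x - 3) - (-6*x - 3) = 0 (equality of mixed partials for smooth f).
Similarly for dx ∧ dz and dy ∧ dz — all coefficients vanish. So d(df) = 0.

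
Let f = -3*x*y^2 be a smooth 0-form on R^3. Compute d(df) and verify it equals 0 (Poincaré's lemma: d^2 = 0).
d(df) = 0

Step 1: df = sum_i (∂f/∂x_i) dx_i = (-3*y^2) dx + (-6*x*y) dy + (0) dz.
Step 2: Apply d again. Using the 1-form formula, the coefficient of dx ∧ dy in d(df) is ∂^2 f/∂x ∂y - ∂^2 f/∂y ∂x = (-6*y) - (-6*y) = 0 (equality of mixed partials for smooth f).
Similarly for dx ∧ dz and dy ∧ dz — all coefficients vanish. So d(df) = 0.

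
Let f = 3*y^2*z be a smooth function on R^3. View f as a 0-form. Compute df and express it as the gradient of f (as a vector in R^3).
df = (0) dx + (6*y*z) dy + (3*y^2) dz; grad f = (0, 6*y*z, 3*y^2)

For a 0-form f, d f = (∂f/∂x) dx + (∂f/∂y) dy + (∂f/∂z) dz. The components of the vector representation are exactly the entries of grad f in Cartesian coordinates:
  ∂f/∂x = 0
  ∂f/∂y = 6*y*z
  ∂f/∂z = 3*y^2.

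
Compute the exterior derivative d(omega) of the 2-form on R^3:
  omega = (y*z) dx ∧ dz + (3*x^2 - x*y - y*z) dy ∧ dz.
d(omega) = (6*x - y - z) dx ∧ dy ∧ dz

For a 2-form omega = sum_{i<j} g_{ij} dx_i ∧ dx_j, the exterior derivative is
  d(omega) = sum_{i<j} d(g_{ij}) ∧ dx_i ∧ dx_j = sum_{i<j, k} (∂g_{ij}/∂x_k) dx_k ∧ dx_i ∧ dx_j.
Expand each term, using dx_k ∧ dx_i ∧ dx_j = sgn(permutation) dx_{(a)} ∧ dx_{(b)} ∧ dx_{(c)} with (a < b < c) sorted:
  d(y*z) includes (∂/∂y)(y*z) dy = (z) dy, which multiplied by dx ∧ dz gives (-z) dx ∧ dy ∧ dz
  d(3*x^2 - x*y - y*z) includes (∂/∂x)(3*x^2 - x*y - y*z) dx = (6*x - y) dx, which multiplied by dy ∧ dz gives (6*x - y) dx ∧ dy ∧ dz
Collecting like 3-forms: d(omega) = (6*x - y - z) dx ∧ dy ∧ dz.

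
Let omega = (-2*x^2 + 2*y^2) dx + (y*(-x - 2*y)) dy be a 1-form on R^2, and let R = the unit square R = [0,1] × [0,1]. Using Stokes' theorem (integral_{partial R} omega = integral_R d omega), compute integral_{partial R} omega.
integral_(partial R) omega = -5/2

Stokes: integral_partial_R omega = integral_R d omega with d omega = (∂Q/∂x - ∂P/∂y) dx ∧ dy.
  ∂Q/∂x = -y
  ∂P/∂y = 4*y
  integrand = ∂Q/∂x - ∂P/∂y = -5*y.
Integrating over R: integral_0^1 integral_0^1 (-5*y) dx dy = -5/2.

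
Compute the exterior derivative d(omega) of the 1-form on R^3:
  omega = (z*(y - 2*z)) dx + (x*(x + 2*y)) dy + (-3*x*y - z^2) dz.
d(omega) = (2*x + 2*y - z) dx ∧ dy + (-4*y + 4*z) dx ∧ dz + (-3*x) dy ∧ dz

For a 1-form omega = sum_i f_i dx_i, the exterior derivative is
  d(omega) = sum_{i < j} (∂f_j/∂x_i - ∂f_i/∂x_j) dx_i ∧ dx_j.
  coefficient of dx ∧ dy: ∂f_2/∂x - ∂f_1/∂y = ∂(x*(x + 2*y))/∂x - ∂(z*(y - 2*z))/∂y = 2*x + 2*y - z
  coefficient of dx ∧ dz: ∂f_3/∂x - ∂f_1/∂z = ∂(-3*x*y - z^2)/∂x - ∂(z*(y - 2*z))/∂z = -4*y + 4*z
  coefficient of dy ∧ dz: ∂f_3/∂y - ∂f_2/∂z = ∂(-3*x*y - z^2)/∂y - ∂(x*(x + 2*y))/∂z = -3*x
Assembling: d(omega) = (2*x + 2*y - z) dx ∧ dy + (-4*y + 4*z) dx ∧ dz + (-3*x) dy ∧ dz.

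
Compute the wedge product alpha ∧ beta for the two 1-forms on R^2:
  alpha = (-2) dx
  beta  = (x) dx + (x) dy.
alpha ∧ beta = (-2*x) dx ∧ dy

Distribute the wedge, using dx_i ∧ dx_j = -dx_j ∧ dx_i and dx_i ∧ dx_i = 0. For each pair (i, j) with i < j, the coefficient of dx_i ∧ dx_j in alpha ∧ beta is (alpha_i * beta_j - alpha_j * beta_i). Collecting: alpha ∧ beta = (-2*x) dx ∧ dy.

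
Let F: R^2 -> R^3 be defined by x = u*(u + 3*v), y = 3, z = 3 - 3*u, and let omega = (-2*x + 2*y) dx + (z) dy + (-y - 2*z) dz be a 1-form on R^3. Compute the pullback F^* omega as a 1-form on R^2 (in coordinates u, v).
F^* omega = (-4*u^3 - 18*u^2*v - 18*u*v^2 - 6*u + 18*v + 27) du + (6*u*(-u^2 - 3*u*v + 3)) dv

Using F^*(f dg) = (f ∘ F) d(g ∘ F), substitute each coordinate x_i by F_i(u, v) in f_i, and replace dx_i by d F_i = (∂F_i/∂u) du + (∂F_i/∂v) dv.
  For the x component: f_1(F) = -2*u^2 - 6*u*v + 6; d F_1 = (2*u + 3*v) du + (3*u) dv
  For the y component: f_2(F) = 3 - 3*u; d F_2 = (0) du + (0) dv
  For the z component: f_3(F) = 6*u - 9; d F_3 = (-3) du + (0) dv
Combining and collecting du, dv coefficients:
  coeff of du: -4*u^3 - 18*u^2*v - 18*u*v^2 - 6*u + 18*v + 27
  coeff of dv: 6*u*(-u^2 - 3*u*v + 3)
F^* omega = (-4*u^3 - 18*u^2*v - 18*u*v^2 - 6*u + 18*v + 27) du + (6*u*(-u^2 - 3*u*v + 3)) dv.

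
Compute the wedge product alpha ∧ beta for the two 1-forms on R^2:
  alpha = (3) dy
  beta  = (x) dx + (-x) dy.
alpha ∧ beta = (-3*x) dx ∧ dy

Distribute the wedge, using dx_i ∧ dx_j = -dx_j ∧ dx_i and dx_i ∧ dx_i = 0. For each pair (i, j) with i < j, the coefficient of dx_i ∧ dx_j in alpha ∧ beta is (alpha_i * beta_j - alpha_j * beta_i). Collecting: alpha ∧ beta = (-3*x) dx ∧ dy.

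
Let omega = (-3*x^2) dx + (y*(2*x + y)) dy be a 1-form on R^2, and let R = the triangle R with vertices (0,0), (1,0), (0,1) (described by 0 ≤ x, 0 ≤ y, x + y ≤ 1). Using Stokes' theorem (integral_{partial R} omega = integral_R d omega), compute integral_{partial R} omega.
integral_(partial R) omega = 1/3

Stokes: integral_partial_R omega = integral_R d omega with d omega = (∂Q/∂x - ∂P/∂y) dx ∧ dy.
  ∂Q/∂x = 2*y
  ∂P/∂y = 0
  integrand = ∂Q/∂x - ∂P/∂y = 2*y.
Integrating over R: integral_0^1 integral_0^{1-x} (2*y) dy dx = 1/3.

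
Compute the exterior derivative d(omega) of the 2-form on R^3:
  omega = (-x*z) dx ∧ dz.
d(omega) = 0

For a 2-form omega = sum_{i<j} g_{ij} dx_i ∧ dx_j, the exterior derivative is
  d(omega) = sum_{i<j} d(g_{ij}) ∧ dx_i ∧ dx_j = sum_{i<j, k} (∂g_{ij}/∂x_k) dx_k ∧ dx_i ∧ dx_j.
Expand each term, using dx_k ∧ dx_i ∧ dx_j = sgn(permutation) dx_{(a)} ∧ dx_{(b)} ∧ dx_{(c)} with (a < b < c) sorted:

Collecting like 3-forms: d(omega) = 0.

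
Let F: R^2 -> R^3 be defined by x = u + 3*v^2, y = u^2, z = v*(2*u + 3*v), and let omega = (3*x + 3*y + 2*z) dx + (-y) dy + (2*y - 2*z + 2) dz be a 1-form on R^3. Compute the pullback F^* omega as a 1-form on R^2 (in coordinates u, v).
F^* omega = (-2*u^3 + 4*u^2*v + 3*u^2 - 8*u*v^2 + 4*u*v + 3*u - 12*v^3 + 15*v^2 + 4*v) du + (4*u^3 + 22*u^2*v - 12*u*v^2 + 18*u*v + 4*u + 54*v^3 + 12*v) dv

Using F^*(f dg) = (f ∘ F) d(g ∘ F), substitute each coordinate x_i by F_i(u, v) in f_i, and replace dx_i by d F_i = (∂F_i/∂u) du + (∂F_i/∂v) dv.
  For the x component: f_1(F) = 3*u^2 + 4*u*v + 3*u + 15*v^2; d F_1 = (1) du + (6*v) dv
  For the y component: f_2(F) = -u^2; d F_2 = (2*u) du + (0) dv
  For the z component: f_3(F) = 2*u^2 - 4*u*v - 6*v^2 + 2; d F_3 = (2*v) du + (2*u + 6*v) dv
Combining and collecting du, dv coefficients:
  coeff of du: -2*u^3 + 4*u^2*v + 3*u^2 - 8*u*v^2 + 4*u*v + 3*u - 12*v^3 + 15*v^2 + 4*v
  coeff of dv: 4*u^3 + 22*u^2*v - 12*u*v^2 + 18*u*v + 4*u + 54*v^3 + 12*v
F^* omega = (-2*u^3 + 4*u^2*v + 3*u^2 - 8*u*v^2 + 4*u*v + 3*u - 12*v^3 + 15*v^2 + 4*v) du + (4*u^3 + 22*u^2*v - 12*u*v^2 + 18*u*v + 4*u + 54*v^3 + 12*v) dv.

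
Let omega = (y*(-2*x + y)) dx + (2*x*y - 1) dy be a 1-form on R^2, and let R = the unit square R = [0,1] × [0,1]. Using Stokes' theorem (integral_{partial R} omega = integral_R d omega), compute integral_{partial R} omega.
integral_(partial R) omega = 1

Stokes: integral_partial_R omega = integral_R d omega with d omega = (∂Q/∂x - ∂P/∂y) dx ∧ dy.
  ∂Q/∂x = 2*y
  ∂P/∂y = -2*x + 2*y
  integrand = ∂Q/∂x - ∂P/∂y = 2*x.
Integrating over R: integral_0^1 integral_0^1 (2*x) dx dy = 1.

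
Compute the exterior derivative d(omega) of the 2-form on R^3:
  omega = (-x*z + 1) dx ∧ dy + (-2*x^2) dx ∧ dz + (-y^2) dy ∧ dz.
d(omega) = (-x) dx ∧ dy ∧ dz

For a 2-form omega = sum_{i<j} g_{ij} dx_i ∧ dx_j, the exterior derivative is
  d(omega) = sum_{i<j} d(g_{ij}) ∧ dx_i ∧ dx_j = sum_{i<j, k} (∂g_{ij}/∂x_k) dx_k ∧ dx_i ∧ dx_j.
Expand each term, using dx_k ∧ dx_i ∧ dx_j = sgn(permutation) dx_{(a)} ∧ dx_{(b)} ∧ dx_{(c)} with (a < b < c) sorted:
  d(-x*z + 1) includes (∂/∂z)(-x*z + 1) dz = (-x) dz, which multiplied by dx ∧ dy gives (-x) dx ∧ dy ∧ dz
Collecting like 3-forms: d(omega) = (-x) dx ∧ dy ∧ dz.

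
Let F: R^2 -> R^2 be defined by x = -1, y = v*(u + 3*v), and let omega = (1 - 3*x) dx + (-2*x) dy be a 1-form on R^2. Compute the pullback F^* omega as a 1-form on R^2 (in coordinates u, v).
F^* omega = (2*v) du + (2*u + 12*v) dv

Using F^*(f dg) = (f ∘ F) d(g ∘ F), substitute each coordinate x_i by F_i(u, v) in f_i, and replace dx_i by d F_i = (∂F_i/∂u) du + (∂F_i/∂v) dv.
  For the x component: f_1(F) = 4; d F_1 = (0) du + (0) dv
  For the y component: f_2(F) = 2; d F_2 = (v) du + (u + 6*v) dv
Combining and collecting du, dv coefficients:
  coeff of du: 2*v
  coeff of dv: 2*u + 12*v
F^* omega = (2*v) du + (2*u + 12*v) dv.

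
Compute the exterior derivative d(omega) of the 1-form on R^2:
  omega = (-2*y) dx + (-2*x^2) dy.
d(omega) = (2 - 4*x) dx ∧ dy

For a 1-form omega = sum_i f_i dx_i, the exterior derivative is
  d(omega) = sum_{i < j} (∂f_j/∂x_i - ∂f_i/∂x_j) dx_i ∧ dx_j.
  coefficient of dx ∧ dy: ∂f_2/∂x - ∂f_1/∂y = ∂(-2*x^2)/∂x - ∂(-2*y)/∂y = 2 - 4*x
Assembling: d(omega) = (2 - 4*x) dx ∧ dy.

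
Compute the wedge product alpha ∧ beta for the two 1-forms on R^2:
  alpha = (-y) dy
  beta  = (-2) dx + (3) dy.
alpha ∧ beta = (-2*y) dx ∧ dy

Distribute the wedge, using dx_i ∧ dx_j = -dx_j ∧ dx_i and dx_i ∧ dx_i = 0. For each pair (i, j) with i < j, the coefficient of dx_i ∧ dx_j in alpha ∧ beta is (alpha_i * beta_j - alpha_j * beta_i). Collecting: alpha ∧ beta = (-2*y) dx ∧ dy.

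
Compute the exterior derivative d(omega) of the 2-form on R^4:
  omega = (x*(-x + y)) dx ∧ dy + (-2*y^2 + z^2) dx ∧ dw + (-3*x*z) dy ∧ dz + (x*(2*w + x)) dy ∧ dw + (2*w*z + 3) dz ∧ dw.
d(omega) = (2*w + 2*x + 4*y) dx ∧ dy ∧ dw + (-2*z) dx ∧ dz ∧ dw + (-3*z) dx ∧ dy ∧ dz

For a 2-form omega = sum_{i<j} g_{ij} dx_i ∧ dx_j, the exterior derivative is
  d(omega) = sum_{i<j} d(g_{ij}) ∧ dx_i ∧ dx_j = sum_{i<j, k} (∂g_{ij}/∂x_k) dx_k ∧ dx_i ∧ dx_j.
Expand each term, using dx_k ∧ dx_i ∧ dx_j = sgn(permutation) dx_{(a)} ∧ dx_{(b)} ∧ dx_{(c)} with (a < b < c) sorted:
  d(-2*y^2 + z^2) includes (∂/∂y)(-2*y^2 + z^2) dy = (-4*y) dy, which multiplied by dx ∧ dw gives (4*y) dx ∧ dy ∧ dw
  d(-2*y^2 + z^2) includes (∂/∂z)(-2*y^2 + z^2) dz = (2*z) dz, which multiplied by dx ∧ dw gives (-2*z) dx ∧ dz ∧ dw
  d(-3*x*z) includes (∂/∂x)(-3*x*z) dx = (-3*z) dx, which multiplied by dy ∧ dz gives (-3*z) dx ∧ dy ∧ dz
  d(x*(2*w + x)) includes (∂/∂x)(x*(2*w + x)) dx = (2*w + 2*x) dx, which multiplied by dy ∧ dw gives (2*w + 2*x) dx ∧ dy ∧ dw
Collecting like 3-forms: d(omega) = (2*w + 2*x + 4*y) dx ∧ dy ∧ dw + (-2*z) dx ∧ dz ∧ dw + (-3*z) dx ∧ dy ∧ dz.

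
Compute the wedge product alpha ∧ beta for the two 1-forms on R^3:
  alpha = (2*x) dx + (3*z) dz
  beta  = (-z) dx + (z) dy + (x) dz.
alpha ∧ beta = (2*x*z) dx ∧ dy + (2*x^2 + 3*z^2) dx ∧ dz + (-3*z^2) dy ∧ dz

Distribute the wedge, using dx_i ∧ dx_j = -dx_j ∧ dx_i and dx_i ∧ dx_i = 0. For each pair (i, j) with i < j, the coefficient of dx_i ∧ dx_j in alpha ∧ beta is (alpha_i * beta_j - alpha_j * beta_i). Collecting: alpha ∧ beta = (2*x*z) dx ∧ dy + (2*x^2 + 3*z^2) dx ∧ dz + (-3*z^2) dy ∧ dz.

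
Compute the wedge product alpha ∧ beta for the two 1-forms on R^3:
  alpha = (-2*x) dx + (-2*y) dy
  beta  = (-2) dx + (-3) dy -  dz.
alpha ∧ beta = (6*x - 4*y) dx ∧ dy + (2*x) dx ∧ dz + (2*y) dy ∧ dz

Distribute the wedge, using dx_i ∧ dx_j = -dx_j ∧ dx_i and dx_i ∧ dx_i = 0. For each pair (i, j) with i < j, the coefficient of dx_i ∧ dx_j in alpha ∧ beta is (alpha_i * beta_j - alpha_j * beta_i). Collecting: alpha ∧ beta = (6*x - 4*y) dx ∧ dy + (2*x) dx ∧ dz + (2*y) dy ∧ dz.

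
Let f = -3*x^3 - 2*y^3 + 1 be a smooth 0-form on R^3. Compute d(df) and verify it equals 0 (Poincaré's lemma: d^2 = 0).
d(df) = 0

Step 1: df = sum_i (∂f/∂x_i) dx_i = (-9*x^2) dx + (-6*y^2) dy + (0) dz.
Step 2: Apply d again. Using the 1-form formula, the coefficient of dx ∧ dy in d(df) is ∂^2 f/∂x ∂y - ∂^2 f/∂y ∂x = (0) - (0) = 0 (equality of mixed partials for smooth f).
Similarly for dx ∧ dz and dy ∧ dz — all coefficients vanish. So d(df) = 0.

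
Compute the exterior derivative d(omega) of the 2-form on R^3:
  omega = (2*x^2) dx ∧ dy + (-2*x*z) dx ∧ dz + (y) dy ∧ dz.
d(omega) = 0

For a 2-form omega = sum_{i<j} g_{ij} dx_i ∧ dx_j, the exterior derivative is
  d(omega) = sum_{i<j} d(g_{ij}) ∧ dx_i ∧ dx_j = sum_{i<j, k} (∂g_{ij}/∂x_k) dx_k ∧ dx_i ∧ dx_j.
Expand each term, using dx_k ∧ dx_i ∧ dx_j = sgn(permutation) dx_{(a)} ∧ dx_{(b)} ∧ dx_{(c)} with (a < b < c) sorted:

Collecting like 3-forms: d(omega) = 0.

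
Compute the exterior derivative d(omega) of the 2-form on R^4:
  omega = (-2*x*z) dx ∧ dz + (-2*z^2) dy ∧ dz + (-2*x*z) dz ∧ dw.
d(omega) = (-2*z) dx ∧ dz ∧ dw

For a 2-form omega = sum_{i<j} g_{ij} dx_i ∧ dx_j, the exterior derivative is
  d(omega) = sum_{i<j} d(g_{ij}) ∧ dx_i ∧ dx_j = sum_{i<j, k} (∂g_{ij}/∂x_k) dx_k ∧ dx_i ∧ dx_j.
Expand each term, using dx_k ∧ dx_i ∧ dx_j = sgn(permutation) dx_{(a)} ∧ dx_{(b)} ∧ dx_{(c)} with (a < b < c) sorted:
  d(-2*x*z) includes (∂/∂x)(-2*x*z) dx = (-2*z) dx, which multiplied by dz ∧ dw gives (-2*z) dx ∧ dz ∧ dw
Collecting like 3-forms: d(omega) = (-2*z) dx ∧ dz ∧ dw.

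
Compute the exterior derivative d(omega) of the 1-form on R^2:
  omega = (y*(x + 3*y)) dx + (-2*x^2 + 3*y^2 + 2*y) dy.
d(omega) = (-5*x - 6*y) dx ∧ dy

For a 1-form omega = sum_i f_i dx_i, the exterior derivative is
  d(omega) = sum_{i < j} (∂f_j/∂x_i - ∂f_i/∂x_j) dx_i ∧ dx_j.
  coefficient of dx ∧ dy: ∂f_2/∂x - ∂f_1/∂y = ∂(-2*x^2 + 3*y^2 + 2*y)/∂x - ∂(y*(x + 3*y))/∂y = -5*x - 6*y
Assembling: d(omega) = (-5*x - 6*y) dx ∧ dy.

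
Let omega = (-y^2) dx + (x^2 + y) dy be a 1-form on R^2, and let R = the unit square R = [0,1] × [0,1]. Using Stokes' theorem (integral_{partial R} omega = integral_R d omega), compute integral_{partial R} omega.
integral_(partial R) omega = 2

Stokes: integral_partial_R omega = integral_R d omega with d omega = (∂Q/∂x - ∂P/∂y) dx ∧ dy.
  ∂Q/∂x = 2*x
  ∂P/∂y = -2*y
  integrand = ∂Q/∂x - ∂P/∂y = 2*x + 2*y.
Integrating over R: integral_0^1 integral_0^1 (2*x + 2*y) dx dy = 2.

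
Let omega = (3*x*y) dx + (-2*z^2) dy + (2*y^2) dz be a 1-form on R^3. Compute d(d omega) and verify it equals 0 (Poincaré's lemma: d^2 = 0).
d(d omega) = 0

Step 1: d omega = sum_{i<j} (∂f_j/∂x_i - ∂f_i/∂x_j) dx_i ∧ dx_j:
  coeff of dx ∧ dy: -3*x
  coeff of dx ∧ dz: 0
  coeff of dy ∧ dz: 4*y + 4*z
Step 2: Apply d again to each 2-form coefficient. The only possible 3-form in R^3 is dx ∧ dy ∧ dz, with coefficient
  ∂(coeff of dy∧dz)/∂x - ∂(coeff of dx∧dz)/∂y + ∂(coeff of dx∧dy)/∂z
  = ∂/∂x (4*y + 4*z) - ∂/∂y (0) + ∂/∂z (-3*x).
Each of these terms simplifies to sums of mixed partials that cancel in pairs. The result is 0 (by equality of mixed partials for smooth functions — Schwarz / Clairaut).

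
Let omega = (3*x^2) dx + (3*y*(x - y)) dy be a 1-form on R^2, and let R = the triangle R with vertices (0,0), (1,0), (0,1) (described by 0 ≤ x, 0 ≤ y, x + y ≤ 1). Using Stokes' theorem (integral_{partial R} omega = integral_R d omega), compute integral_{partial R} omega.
integral_(partial R) omega = 1/2

Stokes: integral_partial_R omega = integral_R d omega with d omega = (∂Q/∂x - ∂P/∂y) dx ∧ dy.
  ∂Q/∂x = 3*y
  ∂P/∂y = 0
  integrand = ∂Q/∂x - ∂P/∂y = 3*y.
Integrating over R: integral_0^1 integral_0^{1-x} (3*y) dy dx = 1/2.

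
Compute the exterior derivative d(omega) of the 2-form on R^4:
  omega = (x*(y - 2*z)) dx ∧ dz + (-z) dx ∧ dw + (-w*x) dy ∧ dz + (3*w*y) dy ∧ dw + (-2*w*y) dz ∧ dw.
d(omega) = (-w - x) dx ∧ dy ∧ dz + (1) dx ∧ dz ∧ dw + (-2*w - x) dy ∧ dz ∧ dw

For a 2-form omega = sum_{i<j} g_{ij} dx_i ∧ dx_j, the exterior derivative is
  d(omega) = sum_{i<j} d(g_{ij}) ∧ dx_i ∧ dx_j = sum_{i<j, k} (∂g_{ij}/∂x_k) dx_k ∧ dx_i ∧ dx_j.
Expand each term, using dx_k ∧ dx_i ∧ dx_j = sgn(permutation) dx_{(a)} ∧ dx_{(b)} ∧ dx_{(c)} with (a < b < c) sorted:
  d(x*(y - 2*z)) includes (∂/∂y)(x*(y - 2*z)) dy = (x) dy, which multiplied by dx ∧ dz gives (-x) dx ∧ dy ∧ dz
  d(-z) includes (∂/∂z)(-z) dz = (-1) dz, which multiplied by dx ∧ dw gives (1) dx ∧ dz ∧ dw
  d(-w*x) includes (∂/∂x)(-w*x) dx = (-w) dx, which multiplied by dy ∧ dz gives (-w) dx ∧ dy ∧ dz
  d(-w*x) includes (∂/∂w)(-w*x) dw = (-x) dw, which multiplied by dy ∧ dz gives (-x) dy ∧ dz ∧ dw
  d(-2*w*y) includes (∂/∂y)(-2*w*y) dy = (-2*w) dy, which multiplied by dz ∧ dw gives (-2*w) dy ∧ dz ∧ dw
Collecting like 3-forms: d(omega) = (-w - x) dx ∧ dy ∧ dz + (1) dx ∧ dz ∧ dw + (-2*w - x) dy ∧ dz ∧ dw.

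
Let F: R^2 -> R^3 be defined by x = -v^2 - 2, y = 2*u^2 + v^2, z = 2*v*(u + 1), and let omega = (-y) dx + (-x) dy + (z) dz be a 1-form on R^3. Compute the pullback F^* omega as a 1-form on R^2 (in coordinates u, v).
F^* omega = (8*u*v^2 + 8*u + 4*v^2) du + (4*v*(2*u^2 + 2*u + v^2 + 2)) dv

Using F^*(f dg) = (f ∘ F) d(g ∘ F), substitute each coordinate x_i by F_i(u, v) in f_i, and replace dx_i by d F_i = (∂F_i/∂u) du + (∂F_i/∂v) dv.
  For the x component: f_1(F) = -2*u^2 - v^2; d F_1 = (0) du + (-2*v) dv
  For the y component: f_2(F) = v^2 + 2; d F_2 = (4*u) du + (2*v) dv
  For the z component: f_3(F) = 2*v*(u + 1); d F_3 = (2*v) du + (2*u + 2) dv
Combining and collecting du, dv coefficients:
  coeff of du: 8*u*v^2 + 8*u + 4*v^2
  coeff of dv: 4*v*(2*u^2 + 2*u + v^2 + 2)
F^* omega = (8*u*v^2 + 8*u + 4*v^2) du + (4*v*(2*u^2 + 2*u + v^2 + 2)) dv.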